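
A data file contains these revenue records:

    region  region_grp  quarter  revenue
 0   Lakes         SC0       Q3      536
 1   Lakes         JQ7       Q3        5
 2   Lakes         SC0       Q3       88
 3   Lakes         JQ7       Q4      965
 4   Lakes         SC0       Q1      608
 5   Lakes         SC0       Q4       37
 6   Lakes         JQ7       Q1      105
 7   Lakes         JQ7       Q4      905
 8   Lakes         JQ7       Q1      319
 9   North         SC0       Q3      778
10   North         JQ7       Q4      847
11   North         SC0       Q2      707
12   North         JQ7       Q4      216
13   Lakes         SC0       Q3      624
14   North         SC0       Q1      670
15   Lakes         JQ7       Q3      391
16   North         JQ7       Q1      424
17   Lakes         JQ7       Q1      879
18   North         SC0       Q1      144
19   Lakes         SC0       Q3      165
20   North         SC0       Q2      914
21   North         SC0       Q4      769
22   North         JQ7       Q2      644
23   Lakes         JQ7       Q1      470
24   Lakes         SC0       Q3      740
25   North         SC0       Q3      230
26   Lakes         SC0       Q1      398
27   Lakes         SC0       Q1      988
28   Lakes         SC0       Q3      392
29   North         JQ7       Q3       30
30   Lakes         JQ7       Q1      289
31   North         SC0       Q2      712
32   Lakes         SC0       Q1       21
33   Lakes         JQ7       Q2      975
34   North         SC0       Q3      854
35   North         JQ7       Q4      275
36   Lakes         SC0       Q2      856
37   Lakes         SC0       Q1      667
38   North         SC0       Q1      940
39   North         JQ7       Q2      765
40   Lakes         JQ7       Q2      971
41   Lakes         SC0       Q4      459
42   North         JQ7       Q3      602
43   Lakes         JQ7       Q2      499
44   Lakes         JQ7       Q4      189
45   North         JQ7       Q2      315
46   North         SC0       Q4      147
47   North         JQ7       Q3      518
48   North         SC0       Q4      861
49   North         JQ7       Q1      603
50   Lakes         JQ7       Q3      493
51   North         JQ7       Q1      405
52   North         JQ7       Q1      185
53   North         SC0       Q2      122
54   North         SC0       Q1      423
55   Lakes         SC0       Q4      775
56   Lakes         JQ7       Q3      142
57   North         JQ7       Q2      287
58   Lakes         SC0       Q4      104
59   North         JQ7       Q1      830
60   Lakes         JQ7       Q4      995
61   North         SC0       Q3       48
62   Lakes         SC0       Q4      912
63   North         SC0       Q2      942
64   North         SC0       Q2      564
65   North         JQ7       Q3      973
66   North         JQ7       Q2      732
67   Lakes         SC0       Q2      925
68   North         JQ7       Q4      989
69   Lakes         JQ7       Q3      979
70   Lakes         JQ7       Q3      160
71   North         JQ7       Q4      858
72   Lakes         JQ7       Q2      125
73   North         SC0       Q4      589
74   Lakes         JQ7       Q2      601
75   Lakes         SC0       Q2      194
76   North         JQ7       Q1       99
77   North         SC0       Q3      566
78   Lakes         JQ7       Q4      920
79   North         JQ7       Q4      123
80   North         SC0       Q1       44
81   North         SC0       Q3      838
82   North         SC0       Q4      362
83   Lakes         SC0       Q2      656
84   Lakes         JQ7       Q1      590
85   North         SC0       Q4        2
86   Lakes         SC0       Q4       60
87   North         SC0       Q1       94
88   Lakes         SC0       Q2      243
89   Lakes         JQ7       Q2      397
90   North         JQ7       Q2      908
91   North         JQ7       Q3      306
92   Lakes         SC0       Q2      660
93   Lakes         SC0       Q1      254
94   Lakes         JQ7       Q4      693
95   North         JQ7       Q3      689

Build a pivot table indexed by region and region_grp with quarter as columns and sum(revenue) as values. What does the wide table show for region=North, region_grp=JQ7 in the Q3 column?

3118

Rows with region=North, region_grp=JQ7 and quarter=Q3: revenue values are 30, 602, 518, 973, 306, 689.
30 + 602 + 518 + 973 + 306 + 689 = 3118.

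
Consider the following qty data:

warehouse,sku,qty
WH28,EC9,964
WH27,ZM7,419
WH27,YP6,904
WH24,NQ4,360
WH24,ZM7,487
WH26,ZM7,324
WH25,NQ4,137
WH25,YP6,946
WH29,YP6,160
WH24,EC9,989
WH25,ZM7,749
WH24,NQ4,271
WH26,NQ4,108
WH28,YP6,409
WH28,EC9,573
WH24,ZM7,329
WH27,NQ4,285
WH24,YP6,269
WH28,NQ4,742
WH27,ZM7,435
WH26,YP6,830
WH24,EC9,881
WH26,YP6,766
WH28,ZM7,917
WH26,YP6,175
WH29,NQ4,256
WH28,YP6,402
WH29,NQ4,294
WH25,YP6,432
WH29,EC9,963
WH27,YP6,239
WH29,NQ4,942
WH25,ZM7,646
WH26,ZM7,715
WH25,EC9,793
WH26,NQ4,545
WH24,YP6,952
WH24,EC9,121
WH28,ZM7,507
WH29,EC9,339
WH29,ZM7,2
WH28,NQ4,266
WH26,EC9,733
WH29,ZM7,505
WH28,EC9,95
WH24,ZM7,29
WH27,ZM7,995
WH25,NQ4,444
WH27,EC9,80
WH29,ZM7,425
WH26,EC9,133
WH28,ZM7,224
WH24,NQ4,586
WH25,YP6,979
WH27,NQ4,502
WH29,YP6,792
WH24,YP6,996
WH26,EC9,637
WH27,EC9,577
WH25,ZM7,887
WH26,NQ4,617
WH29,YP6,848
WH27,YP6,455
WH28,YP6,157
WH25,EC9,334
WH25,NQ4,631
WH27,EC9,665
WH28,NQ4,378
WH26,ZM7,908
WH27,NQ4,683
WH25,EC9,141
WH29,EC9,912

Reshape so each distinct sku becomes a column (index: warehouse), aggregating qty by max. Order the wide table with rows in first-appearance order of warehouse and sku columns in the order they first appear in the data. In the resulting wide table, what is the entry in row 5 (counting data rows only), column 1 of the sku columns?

793

With rows in first-appearance order of warehouse, row 5 is warehouse=WH25. sku columns in first-appearance order: EC9, ZM7, YP6, NQ4; column 1 is EC9.
Long rows with warehouse=WH25, sku=EC9: max(793, 334, 141) = 793.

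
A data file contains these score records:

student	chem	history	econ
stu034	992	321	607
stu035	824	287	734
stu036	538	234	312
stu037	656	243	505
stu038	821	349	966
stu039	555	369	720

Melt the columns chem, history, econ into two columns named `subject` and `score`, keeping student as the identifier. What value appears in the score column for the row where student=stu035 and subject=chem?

Unpivoting turns each (student, wide-column) pair into one long row.
The wide cell at row stu035, column chem holds 824, so the long row (stu035, chem) has score=824.

824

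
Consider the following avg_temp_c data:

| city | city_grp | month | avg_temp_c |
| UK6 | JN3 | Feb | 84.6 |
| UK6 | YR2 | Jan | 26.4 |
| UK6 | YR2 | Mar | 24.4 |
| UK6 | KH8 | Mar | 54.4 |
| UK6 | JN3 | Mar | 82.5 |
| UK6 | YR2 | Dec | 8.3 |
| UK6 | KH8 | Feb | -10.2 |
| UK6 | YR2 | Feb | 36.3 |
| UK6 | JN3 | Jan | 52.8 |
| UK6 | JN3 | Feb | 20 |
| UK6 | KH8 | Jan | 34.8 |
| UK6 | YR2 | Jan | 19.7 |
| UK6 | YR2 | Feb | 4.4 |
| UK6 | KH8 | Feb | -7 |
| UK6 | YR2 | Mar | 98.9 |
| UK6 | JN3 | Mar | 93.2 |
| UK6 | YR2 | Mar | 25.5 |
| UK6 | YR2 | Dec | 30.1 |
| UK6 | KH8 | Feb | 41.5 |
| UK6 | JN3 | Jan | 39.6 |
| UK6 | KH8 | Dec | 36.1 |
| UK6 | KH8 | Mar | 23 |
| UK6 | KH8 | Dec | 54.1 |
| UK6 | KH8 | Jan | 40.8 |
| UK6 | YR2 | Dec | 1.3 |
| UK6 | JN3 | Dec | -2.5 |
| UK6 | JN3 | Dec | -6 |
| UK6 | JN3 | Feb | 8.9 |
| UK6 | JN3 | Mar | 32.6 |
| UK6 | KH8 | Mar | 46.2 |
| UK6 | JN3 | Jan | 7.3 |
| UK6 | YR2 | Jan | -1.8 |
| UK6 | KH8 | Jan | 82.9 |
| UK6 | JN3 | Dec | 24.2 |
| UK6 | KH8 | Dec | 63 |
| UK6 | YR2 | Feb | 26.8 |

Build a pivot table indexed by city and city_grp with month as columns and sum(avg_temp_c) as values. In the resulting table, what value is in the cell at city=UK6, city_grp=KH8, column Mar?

123.6

Rows with city=UK6, city_grp=KH8 and month=Mar: avg_temp_c values are 54.4, 23, 46.2.
54.4 + 23 + 46.2 = 123.6.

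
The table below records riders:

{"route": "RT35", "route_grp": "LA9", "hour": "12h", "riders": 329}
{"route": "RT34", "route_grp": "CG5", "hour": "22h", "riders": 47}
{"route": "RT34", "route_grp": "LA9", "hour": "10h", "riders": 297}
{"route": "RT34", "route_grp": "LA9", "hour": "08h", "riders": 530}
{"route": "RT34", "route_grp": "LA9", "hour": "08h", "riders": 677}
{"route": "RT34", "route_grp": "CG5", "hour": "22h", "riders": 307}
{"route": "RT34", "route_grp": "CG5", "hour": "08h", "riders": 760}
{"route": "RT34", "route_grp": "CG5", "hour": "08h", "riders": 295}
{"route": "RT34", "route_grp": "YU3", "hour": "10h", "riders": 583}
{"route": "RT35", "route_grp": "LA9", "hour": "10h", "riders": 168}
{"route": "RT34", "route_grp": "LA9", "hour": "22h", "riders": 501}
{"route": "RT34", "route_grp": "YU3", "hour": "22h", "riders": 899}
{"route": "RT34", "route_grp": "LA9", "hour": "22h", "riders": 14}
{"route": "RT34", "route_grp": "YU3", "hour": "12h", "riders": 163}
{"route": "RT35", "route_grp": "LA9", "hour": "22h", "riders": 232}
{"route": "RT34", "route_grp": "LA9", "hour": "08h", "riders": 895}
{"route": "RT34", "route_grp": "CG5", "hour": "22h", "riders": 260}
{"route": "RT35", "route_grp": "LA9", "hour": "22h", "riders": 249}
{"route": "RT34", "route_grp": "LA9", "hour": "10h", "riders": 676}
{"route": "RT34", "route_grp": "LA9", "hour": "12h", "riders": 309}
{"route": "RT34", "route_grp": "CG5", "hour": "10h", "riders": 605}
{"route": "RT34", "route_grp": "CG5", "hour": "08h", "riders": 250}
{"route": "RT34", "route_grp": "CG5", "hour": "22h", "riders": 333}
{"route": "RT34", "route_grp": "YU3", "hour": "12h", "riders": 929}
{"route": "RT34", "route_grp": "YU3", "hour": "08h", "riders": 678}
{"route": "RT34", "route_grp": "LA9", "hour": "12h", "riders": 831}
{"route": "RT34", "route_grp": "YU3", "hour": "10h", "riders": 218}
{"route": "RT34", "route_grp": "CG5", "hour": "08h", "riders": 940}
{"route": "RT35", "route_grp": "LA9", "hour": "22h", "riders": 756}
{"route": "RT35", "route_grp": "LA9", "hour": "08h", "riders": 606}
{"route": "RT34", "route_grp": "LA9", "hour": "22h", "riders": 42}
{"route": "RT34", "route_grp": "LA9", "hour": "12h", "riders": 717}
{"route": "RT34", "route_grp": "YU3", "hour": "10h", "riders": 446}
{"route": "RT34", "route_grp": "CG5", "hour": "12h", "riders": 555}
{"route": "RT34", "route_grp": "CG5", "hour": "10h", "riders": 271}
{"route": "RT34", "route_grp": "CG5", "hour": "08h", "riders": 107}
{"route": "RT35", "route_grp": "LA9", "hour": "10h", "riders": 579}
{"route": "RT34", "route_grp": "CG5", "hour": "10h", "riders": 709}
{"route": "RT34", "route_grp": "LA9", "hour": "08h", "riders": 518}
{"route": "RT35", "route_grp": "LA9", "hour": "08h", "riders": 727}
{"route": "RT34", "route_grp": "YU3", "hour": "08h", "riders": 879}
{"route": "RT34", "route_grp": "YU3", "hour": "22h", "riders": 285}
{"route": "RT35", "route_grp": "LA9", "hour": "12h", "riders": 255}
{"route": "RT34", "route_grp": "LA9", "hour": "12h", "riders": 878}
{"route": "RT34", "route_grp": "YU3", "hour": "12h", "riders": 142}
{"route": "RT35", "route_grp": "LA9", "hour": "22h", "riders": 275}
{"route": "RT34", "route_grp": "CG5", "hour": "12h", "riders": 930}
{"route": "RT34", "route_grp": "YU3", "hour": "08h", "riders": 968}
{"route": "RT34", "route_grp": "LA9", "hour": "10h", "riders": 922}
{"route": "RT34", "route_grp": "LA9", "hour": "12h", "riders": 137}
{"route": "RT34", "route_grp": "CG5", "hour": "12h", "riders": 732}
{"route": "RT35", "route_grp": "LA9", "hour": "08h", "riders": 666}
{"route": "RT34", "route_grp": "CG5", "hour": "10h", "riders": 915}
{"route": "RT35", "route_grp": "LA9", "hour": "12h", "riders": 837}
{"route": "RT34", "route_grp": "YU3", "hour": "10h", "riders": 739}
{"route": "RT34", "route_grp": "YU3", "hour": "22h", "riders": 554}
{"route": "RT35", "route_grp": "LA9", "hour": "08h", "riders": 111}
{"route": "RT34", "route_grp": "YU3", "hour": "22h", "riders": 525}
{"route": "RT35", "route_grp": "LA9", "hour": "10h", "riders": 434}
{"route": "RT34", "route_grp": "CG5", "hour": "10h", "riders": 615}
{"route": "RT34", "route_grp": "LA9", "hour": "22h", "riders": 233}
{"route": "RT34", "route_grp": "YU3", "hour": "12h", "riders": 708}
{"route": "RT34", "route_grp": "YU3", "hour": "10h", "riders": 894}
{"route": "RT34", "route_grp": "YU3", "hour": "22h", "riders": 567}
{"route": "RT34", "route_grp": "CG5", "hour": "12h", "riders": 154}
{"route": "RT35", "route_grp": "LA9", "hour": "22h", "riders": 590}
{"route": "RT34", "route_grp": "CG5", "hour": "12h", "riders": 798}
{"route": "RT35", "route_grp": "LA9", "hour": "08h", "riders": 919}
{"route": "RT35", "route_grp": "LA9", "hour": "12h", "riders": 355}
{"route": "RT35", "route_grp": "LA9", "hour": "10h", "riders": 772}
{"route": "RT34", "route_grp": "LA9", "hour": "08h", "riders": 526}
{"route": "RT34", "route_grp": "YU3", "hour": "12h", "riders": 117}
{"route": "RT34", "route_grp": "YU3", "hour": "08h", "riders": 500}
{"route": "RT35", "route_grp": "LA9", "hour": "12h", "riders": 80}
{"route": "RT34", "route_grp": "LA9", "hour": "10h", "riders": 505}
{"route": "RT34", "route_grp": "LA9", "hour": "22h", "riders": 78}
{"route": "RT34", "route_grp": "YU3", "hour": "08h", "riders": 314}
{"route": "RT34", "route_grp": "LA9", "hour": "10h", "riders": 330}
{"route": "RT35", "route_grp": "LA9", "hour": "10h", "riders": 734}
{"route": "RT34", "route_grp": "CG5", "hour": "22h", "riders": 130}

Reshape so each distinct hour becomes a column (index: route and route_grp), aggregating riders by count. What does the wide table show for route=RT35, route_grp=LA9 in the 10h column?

5

Rows with route=RT35, route_grp=LA9 and hour=10h: riders values are 168, 579, 434, 772, 734.
5 rows match — count = 5.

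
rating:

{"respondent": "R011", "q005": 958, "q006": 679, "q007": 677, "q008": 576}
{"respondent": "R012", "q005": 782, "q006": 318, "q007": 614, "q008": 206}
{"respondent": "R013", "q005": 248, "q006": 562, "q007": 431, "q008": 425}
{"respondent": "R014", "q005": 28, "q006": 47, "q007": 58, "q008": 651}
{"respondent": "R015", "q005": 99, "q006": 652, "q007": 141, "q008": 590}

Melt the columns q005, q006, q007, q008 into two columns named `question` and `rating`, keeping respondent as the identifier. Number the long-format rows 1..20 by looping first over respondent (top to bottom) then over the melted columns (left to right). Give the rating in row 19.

141

20 rows total (5 × 4). Row 19: index ⌊(19-1)/4⌋ = 4 into respondent → R015; (19-1) mod 4 = 2 into the melted columns → q007.
So row 19 is (R015, q007, 141); rating = 141.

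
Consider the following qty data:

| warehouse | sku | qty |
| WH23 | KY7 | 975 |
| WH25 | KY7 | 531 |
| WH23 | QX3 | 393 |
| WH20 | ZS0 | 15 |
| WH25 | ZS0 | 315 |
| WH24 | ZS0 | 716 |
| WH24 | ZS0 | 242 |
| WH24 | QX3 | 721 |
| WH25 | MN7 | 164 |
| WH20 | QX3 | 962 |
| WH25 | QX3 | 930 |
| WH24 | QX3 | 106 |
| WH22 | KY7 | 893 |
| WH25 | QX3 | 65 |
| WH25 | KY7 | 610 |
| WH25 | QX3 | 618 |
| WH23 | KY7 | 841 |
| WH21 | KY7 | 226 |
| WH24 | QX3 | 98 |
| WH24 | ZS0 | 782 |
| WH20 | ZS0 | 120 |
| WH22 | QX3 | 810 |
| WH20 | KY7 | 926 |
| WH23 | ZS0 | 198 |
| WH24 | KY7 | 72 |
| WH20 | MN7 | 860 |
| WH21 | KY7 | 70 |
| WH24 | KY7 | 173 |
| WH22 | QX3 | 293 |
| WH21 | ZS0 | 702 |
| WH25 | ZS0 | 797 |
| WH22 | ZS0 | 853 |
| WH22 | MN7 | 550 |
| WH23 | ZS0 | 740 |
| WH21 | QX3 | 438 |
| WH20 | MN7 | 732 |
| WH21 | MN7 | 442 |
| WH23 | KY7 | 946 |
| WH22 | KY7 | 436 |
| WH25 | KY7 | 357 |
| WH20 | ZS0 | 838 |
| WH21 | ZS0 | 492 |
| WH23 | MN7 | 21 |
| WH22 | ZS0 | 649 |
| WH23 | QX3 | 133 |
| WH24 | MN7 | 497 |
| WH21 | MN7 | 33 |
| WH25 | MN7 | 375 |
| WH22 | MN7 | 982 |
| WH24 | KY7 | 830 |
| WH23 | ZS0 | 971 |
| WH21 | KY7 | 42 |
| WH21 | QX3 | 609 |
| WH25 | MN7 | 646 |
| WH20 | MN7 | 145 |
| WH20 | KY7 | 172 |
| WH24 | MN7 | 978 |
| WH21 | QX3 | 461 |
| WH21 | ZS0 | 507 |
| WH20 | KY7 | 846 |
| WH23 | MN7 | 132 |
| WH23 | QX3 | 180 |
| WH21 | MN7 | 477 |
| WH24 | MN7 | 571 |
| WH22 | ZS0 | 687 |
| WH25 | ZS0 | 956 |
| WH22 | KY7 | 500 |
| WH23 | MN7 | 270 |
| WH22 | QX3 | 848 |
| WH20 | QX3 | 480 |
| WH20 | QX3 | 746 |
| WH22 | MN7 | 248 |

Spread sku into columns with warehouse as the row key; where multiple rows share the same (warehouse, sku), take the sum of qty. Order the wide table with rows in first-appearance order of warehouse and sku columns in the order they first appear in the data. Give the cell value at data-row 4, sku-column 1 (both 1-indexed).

With rows in first-appearance order of warehouse, row 4 is warehouse=WH24. sku columns in first-appearance order: KY7, QX3, ZS0, MN7; column 1 is KY7.
Long rows with warehouse=WH24, sku=KY7: 72 + 173 + 830 = 1075.

1075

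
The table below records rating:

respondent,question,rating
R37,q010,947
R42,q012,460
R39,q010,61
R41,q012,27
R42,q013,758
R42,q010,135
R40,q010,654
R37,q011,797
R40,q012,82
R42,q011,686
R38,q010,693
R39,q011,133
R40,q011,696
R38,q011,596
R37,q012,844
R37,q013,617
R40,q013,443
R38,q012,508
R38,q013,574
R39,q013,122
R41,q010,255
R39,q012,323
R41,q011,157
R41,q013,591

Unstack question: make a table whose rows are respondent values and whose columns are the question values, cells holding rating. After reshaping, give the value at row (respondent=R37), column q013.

617

Wide layout: rows indexed by respondent, columns are the 4 distinct question values (q010, q012, q013, q011).
Cell (respondent=R37, question=q013) draws from the long row where respondent=R37 and question=q013, which has rating=617.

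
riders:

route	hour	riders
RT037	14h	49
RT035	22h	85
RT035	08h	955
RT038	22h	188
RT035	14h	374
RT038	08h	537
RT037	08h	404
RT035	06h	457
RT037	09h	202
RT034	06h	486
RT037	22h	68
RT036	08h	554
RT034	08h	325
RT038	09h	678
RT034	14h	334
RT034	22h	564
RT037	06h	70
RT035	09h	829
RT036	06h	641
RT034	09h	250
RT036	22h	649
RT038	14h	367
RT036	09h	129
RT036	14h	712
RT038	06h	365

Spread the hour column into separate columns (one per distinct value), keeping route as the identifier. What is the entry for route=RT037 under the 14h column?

Wide layout: rows indexed by route, columns are the 5 distinct hour values (14h, 22h, 08h, 06h, 09h).
Cell (route=RT037, hour=14h) draws from the long row where route=RT037 and hour=14h, which has riders=49.

49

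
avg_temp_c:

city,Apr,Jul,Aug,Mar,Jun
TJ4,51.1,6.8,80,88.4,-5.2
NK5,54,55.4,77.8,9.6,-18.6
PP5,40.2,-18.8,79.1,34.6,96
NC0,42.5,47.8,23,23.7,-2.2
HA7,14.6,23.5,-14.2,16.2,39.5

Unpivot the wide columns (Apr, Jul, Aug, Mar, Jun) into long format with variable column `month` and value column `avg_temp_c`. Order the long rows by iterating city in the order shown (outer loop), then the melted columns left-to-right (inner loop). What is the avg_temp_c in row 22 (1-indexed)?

25 rows total (5 × 5). Row 22: index ⌊(22-1)/5⌋ = 4 into city → HA7; (22-1) mod 5 = 1 into the melted columns → Jul.
So row 22 is (HA7, Jul, 23.5); avg_temp_c = 23.5.

23.5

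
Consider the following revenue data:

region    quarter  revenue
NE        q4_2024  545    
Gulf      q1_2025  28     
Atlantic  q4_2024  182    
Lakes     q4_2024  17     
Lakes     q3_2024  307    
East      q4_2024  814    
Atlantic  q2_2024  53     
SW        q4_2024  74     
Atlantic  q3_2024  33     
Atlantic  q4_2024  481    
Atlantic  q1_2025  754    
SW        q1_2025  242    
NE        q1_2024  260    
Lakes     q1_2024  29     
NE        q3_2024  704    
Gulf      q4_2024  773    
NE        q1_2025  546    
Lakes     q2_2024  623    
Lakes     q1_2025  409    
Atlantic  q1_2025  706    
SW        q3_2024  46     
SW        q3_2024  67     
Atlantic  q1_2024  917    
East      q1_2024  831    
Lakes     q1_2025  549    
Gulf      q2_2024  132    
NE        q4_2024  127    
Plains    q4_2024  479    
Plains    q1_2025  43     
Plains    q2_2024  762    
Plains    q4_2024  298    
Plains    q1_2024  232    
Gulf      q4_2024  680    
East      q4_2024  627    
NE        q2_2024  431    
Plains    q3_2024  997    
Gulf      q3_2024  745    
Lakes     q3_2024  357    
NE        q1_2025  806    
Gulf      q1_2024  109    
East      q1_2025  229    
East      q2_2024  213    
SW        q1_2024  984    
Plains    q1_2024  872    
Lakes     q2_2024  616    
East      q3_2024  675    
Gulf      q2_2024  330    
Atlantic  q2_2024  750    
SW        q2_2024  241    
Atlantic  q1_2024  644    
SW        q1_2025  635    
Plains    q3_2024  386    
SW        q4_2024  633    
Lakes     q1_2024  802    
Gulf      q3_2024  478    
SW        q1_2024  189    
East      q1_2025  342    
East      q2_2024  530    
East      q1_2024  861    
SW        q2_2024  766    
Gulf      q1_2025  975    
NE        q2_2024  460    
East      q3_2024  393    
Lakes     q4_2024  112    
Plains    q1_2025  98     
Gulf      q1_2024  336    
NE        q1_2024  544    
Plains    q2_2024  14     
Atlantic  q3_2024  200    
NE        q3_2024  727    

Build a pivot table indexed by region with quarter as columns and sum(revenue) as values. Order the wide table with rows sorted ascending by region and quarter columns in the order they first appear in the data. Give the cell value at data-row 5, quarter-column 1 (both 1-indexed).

With rows sorted ascending by region, row 5 is region=NE. quarter columns in first-appearance order: q4_2024, q1_2025, q3_2024, q2_2024, q1_2024; column 1 is q4_2024.
Long rows with region=NE, quarter=q4_2024: 545 + 127 = 672.

672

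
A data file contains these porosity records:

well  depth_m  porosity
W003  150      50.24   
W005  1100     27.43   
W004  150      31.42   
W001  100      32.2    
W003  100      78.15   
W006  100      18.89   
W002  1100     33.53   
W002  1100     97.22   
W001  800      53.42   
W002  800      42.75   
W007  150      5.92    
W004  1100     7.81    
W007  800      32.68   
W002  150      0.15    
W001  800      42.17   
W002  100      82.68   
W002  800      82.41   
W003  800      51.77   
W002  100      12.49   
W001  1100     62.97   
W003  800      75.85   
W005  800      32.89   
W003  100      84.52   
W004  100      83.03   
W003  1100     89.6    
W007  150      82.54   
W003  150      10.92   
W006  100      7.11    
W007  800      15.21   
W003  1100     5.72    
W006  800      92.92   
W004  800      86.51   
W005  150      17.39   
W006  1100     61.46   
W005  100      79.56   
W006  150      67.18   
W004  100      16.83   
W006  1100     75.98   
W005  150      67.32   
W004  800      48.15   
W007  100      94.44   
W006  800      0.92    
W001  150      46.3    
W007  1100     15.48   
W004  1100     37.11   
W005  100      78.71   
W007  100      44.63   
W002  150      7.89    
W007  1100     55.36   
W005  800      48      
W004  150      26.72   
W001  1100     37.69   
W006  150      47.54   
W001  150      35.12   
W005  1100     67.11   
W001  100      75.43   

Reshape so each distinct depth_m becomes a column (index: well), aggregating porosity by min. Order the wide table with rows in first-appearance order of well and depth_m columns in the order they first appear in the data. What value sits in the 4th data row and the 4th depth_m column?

With rows in first-appearance order of well, row 4 is well=W001. depth_m columns in first-appearance order: 150, 1100, 100, 800; column 4 is 800.
Long rows with well=W001, depth_m=800: min(53.42, 42.17) = 42.17.

42.17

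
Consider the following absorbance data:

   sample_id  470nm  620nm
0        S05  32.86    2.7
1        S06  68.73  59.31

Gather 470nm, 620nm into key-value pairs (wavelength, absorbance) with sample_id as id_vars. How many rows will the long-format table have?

4

2 sample_id values × 2 melted columns = 4 rows.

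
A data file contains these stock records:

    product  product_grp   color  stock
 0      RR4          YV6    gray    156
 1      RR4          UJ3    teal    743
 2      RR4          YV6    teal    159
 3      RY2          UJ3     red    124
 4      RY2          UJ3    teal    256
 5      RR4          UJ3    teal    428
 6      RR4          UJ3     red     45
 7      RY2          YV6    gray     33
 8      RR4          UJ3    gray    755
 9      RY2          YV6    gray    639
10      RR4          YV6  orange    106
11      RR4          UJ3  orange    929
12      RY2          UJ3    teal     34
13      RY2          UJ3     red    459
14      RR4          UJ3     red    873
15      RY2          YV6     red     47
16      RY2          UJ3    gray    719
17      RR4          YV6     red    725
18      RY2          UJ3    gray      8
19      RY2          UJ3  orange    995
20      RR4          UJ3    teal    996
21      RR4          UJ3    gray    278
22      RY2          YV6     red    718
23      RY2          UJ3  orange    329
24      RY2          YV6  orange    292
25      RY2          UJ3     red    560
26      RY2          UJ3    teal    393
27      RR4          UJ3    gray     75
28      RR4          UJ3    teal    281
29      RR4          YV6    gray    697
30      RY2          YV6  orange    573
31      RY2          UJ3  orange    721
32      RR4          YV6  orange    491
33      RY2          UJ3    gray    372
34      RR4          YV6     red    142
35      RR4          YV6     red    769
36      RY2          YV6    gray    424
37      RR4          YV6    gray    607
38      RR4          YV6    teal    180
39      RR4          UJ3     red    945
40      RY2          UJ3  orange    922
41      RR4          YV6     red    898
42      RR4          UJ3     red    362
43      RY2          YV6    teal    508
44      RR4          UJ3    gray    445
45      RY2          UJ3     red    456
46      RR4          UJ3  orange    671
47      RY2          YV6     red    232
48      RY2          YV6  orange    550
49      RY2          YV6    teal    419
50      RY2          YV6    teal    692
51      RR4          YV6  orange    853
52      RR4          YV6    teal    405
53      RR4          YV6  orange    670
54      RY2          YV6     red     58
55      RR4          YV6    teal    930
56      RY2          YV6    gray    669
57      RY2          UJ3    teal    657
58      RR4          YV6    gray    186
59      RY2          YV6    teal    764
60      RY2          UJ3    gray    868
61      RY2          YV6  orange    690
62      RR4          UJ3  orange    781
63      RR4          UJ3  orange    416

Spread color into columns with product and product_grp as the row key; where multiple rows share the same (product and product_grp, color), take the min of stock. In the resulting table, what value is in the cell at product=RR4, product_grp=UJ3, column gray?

75

Rows with product=RR4, product_grp=UJ3 and color=gray: stock values are 755, 278, 75, 445.
min(755, 278, 75, 445) = 75.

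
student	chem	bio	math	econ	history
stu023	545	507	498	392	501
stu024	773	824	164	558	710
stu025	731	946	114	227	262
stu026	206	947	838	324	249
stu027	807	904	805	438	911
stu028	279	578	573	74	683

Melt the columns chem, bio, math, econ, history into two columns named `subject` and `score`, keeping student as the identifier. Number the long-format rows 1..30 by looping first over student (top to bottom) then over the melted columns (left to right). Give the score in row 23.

805

30 rows total (6 × 5). Row 23: index ⌊(23-1)/5⌋ = 4 into student → stu027; (23-1) mod 5 = 2 into the melted columns → math.
So row 23 is (stu027, math, 805); score = 805.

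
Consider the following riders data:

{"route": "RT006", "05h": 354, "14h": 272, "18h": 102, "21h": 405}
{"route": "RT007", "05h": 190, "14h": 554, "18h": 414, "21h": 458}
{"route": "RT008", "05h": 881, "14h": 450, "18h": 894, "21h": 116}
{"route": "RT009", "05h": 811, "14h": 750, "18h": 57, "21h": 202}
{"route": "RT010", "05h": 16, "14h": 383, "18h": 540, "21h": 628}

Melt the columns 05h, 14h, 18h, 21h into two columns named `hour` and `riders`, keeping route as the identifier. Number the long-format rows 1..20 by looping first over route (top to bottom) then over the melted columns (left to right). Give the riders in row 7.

20 rows total (5 × 4). Row 7: index ⌊(7-1)/4⌋ = 1 into route → RT007; (7-1) mod 4 = 2 into the melted columns → 18h.
So row 7 is (RT007, 18h, 414); riders = 414.

414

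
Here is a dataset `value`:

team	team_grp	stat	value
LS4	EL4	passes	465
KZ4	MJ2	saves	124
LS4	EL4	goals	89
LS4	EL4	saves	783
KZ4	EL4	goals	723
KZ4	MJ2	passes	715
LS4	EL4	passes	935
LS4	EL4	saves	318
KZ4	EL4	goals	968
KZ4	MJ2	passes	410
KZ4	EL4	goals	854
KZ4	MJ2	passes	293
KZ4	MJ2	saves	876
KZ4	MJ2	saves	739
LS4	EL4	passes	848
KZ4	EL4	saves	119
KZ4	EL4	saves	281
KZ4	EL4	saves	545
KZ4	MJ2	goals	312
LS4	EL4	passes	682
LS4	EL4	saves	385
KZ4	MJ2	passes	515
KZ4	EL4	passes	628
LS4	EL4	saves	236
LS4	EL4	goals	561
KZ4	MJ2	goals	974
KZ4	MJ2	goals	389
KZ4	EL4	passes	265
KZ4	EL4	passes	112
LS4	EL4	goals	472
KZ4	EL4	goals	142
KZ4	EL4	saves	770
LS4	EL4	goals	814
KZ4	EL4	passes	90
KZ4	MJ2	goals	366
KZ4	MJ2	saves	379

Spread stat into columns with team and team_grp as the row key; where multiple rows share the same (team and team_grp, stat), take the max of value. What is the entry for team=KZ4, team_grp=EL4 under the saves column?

770

Rows with team=KZ4, team_grp=EL4 and stat=saves: value values are 119, 281, 545, 770.
max(119, 281, 545, 770) = 770.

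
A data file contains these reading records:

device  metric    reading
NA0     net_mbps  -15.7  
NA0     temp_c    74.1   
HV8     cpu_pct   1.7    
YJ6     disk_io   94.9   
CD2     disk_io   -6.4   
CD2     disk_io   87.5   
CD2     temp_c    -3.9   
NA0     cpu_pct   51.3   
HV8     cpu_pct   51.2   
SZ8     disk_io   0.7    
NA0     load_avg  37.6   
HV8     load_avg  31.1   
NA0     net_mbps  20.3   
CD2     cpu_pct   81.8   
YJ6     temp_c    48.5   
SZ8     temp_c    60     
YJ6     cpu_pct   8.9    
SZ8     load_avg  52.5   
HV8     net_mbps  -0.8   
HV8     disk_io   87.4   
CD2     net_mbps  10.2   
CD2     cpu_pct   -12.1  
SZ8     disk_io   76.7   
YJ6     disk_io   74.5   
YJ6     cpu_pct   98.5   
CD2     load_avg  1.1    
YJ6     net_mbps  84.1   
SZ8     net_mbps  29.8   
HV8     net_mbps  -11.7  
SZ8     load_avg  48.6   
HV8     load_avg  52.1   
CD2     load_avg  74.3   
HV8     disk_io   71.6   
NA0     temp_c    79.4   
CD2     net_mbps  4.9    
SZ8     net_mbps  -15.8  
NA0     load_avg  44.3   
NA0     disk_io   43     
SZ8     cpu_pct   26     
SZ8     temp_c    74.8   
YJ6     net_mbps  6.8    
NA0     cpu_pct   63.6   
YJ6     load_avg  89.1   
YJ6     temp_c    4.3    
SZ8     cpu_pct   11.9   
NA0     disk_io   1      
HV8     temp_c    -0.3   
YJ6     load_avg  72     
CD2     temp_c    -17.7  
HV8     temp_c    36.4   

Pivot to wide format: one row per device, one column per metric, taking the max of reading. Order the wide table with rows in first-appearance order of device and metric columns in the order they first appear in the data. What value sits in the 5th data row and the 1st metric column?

29.8

With rows in first-appearance order of device, row 5 is device=SZ8. metric columns in first-appearance order: net_mbps, temp_c, cpu_pct, disk_io, load_avg; column 1 is net_mbps.
Long rows with device=SZ8, metric=net_mbps: max(29.8, -15.8) = 29.8.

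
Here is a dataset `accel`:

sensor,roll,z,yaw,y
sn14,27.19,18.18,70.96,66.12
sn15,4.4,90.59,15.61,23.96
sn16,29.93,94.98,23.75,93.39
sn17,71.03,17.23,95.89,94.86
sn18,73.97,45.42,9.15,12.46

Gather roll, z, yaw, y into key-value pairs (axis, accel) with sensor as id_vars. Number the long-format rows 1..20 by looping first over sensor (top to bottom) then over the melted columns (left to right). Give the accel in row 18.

20 rows total (5 × 4). Row 18: index ⌊(18-1)/4⌋ = 4 into sensor → sn18; (18-1) mod 4 = 1 into the melted columns → z.
So row 18 is (sn18, z, 45.42); accel = 45.42.

45.42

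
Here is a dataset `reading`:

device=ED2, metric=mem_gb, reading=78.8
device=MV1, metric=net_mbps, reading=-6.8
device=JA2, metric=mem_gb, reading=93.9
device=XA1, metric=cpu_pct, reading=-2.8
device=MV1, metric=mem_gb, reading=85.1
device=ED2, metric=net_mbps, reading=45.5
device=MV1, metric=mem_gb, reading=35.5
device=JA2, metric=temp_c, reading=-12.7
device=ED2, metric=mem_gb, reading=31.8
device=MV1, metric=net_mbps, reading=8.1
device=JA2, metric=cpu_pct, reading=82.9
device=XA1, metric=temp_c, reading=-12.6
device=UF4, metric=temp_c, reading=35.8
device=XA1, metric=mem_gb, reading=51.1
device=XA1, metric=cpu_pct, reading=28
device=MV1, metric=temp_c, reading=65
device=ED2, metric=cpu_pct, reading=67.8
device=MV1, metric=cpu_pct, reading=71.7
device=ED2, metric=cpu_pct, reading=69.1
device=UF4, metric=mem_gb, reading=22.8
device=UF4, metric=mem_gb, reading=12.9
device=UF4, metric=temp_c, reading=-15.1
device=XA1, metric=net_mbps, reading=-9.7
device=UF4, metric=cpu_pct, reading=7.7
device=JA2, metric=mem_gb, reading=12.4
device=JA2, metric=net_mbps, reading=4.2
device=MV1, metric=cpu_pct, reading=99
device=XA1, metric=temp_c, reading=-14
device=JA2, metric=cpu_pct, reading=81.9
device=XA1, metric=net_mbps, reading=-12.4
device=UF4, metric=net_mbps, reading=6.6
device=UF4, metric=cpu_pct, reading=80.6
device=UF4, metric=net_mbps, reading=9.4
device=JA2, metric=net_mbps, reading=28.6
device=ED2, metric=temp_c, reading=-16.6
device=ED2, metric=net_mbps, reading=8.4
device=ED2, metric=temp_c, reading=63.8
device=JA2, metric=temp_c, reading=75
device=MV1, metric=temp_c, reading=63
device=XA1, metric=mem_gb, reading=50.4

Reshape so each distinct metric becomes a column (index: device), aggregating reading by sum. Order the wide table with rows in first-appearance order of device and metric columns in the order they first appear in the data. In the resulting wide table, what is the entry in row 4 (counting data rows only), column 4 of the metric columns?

With rows in first-appearance order of device, row 4 is device=XA1. metric columns in first-appearance order: mem_gb, net_mbps, cpu_pct, temp_c; column 4 is temp_c.
Long rows with device=XA1, metric=temp_c: -12.6 + -14 = -26.6.

-26.6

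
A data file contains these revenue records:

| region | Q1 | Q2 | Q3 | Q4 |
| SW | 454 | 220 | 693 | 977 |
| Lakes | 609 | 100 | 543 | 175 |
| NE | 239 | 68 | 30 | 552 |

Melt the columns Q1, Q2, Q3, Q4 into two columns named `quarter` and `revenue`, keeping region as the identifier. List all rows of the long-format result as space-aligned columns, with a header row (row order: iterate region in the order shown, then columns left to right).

Each (region, column) pair becomes one row: 3 × 4 = 12 rows.
For example, (SW, Q1) → revenue=454.

region  quarter  revenue
SW      Q1       454    
SW      Q2       220    
SW      Q3       693    
SW      Q4       977    
Lakes   Q1       609    
Lakes   Q2       100    
Lakes   Q3       543    
Lakes   Q4       175    
NE      Q1       239    
NE      Q2       68     
NE      Q3       30     
NE      Q4       552    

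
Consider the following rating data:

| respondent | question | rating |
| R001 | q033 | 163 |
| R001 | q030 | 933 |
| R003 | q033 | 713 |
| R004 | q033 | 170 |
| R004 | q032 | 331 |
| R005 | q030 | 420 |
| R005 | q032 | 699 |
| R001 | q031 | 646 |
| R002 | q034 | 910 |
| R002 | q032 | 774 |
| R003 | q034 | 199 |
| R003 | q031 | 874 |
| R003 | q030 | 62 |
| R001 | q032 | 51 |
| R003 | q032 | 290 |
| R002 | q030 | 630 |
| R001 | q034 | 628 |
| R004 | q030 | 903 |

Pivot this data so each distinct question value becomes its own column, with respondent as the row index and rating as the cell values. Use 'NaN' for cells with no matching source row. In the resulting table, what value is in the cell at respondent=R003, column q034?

199

The long row with respondent=R003, question=q034 has rating=199.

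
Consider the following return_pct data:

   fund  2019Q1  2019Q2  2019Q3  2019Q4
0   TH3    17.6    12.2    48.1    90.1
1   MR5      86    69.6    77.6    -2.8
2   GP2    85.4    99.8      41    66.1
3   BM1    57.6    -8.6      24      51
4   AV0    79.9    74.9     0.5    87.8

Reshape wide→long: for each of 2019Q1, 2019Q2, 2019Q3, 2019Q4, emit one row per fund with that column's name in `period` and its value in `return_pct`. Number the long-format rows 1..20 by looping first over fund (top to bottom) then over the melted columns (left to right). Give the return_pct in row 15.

24

20 rows total (5 × 4). Row 15: index ⌊(15-1)/4⌋ = 3 into fund → BM1; (15-1) mod 4 = 2 into the melted columns → 2019Q3.
So row 15 is (BM1, 2019Q3, 24); return_pct = 24.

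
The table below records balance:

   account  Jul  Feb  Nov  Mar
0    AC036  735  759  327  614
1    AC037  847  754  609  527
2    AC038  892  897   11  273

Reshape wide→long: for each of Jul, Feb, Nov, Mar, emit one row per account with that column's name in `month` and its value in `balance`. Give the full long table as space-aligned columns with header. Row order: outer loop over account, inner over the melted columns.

Each (account, column) pair becomes one row: 3 × 4 = 12 rows.
For example, (AC036, Jul) → balance=735.

account  month  balance
AC036    Jul    735    
AC036    Feb    759    
AC036    Nov    327    
AC036    Mar    614    
AC037    Jul    847    
AC037    Feb    754    
AC037    Nov    609    
AC037    Mar    527    
AC038    Jul    892    
AC038    Feb    897    
AC038    Nov    11     
AC038    Mar    273    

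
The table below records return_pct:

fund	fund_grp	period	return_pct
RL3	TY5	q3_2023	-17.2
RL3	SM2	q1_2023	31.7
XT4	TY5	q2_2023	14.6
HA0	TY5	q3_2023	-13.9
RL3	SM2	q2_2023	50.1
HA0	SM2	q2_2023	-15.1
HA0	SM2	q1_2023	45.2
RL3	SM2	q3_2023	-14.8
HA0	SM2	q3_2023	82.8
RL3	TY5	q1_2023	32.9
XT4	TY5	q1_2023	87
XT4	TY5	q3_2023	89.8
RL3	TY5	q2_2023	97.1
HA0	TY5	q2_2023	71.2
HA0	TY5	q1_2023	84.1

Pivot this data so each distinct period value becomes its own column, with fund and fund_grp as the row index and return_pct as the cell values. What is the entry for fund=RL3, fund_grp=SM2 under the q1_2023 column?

Wide layout: rows indexed by fund and fund_grp, columns are the 3 distinct period values (q3_2023, q1_2023, q2_2023).
Cell (fund=RL3, fund_grp=SM2, period=q1_2023) draws from the long row where fund=RL3, fund_grp=SM2 and period=q1_2023, which has return_pct=31.7.

31.7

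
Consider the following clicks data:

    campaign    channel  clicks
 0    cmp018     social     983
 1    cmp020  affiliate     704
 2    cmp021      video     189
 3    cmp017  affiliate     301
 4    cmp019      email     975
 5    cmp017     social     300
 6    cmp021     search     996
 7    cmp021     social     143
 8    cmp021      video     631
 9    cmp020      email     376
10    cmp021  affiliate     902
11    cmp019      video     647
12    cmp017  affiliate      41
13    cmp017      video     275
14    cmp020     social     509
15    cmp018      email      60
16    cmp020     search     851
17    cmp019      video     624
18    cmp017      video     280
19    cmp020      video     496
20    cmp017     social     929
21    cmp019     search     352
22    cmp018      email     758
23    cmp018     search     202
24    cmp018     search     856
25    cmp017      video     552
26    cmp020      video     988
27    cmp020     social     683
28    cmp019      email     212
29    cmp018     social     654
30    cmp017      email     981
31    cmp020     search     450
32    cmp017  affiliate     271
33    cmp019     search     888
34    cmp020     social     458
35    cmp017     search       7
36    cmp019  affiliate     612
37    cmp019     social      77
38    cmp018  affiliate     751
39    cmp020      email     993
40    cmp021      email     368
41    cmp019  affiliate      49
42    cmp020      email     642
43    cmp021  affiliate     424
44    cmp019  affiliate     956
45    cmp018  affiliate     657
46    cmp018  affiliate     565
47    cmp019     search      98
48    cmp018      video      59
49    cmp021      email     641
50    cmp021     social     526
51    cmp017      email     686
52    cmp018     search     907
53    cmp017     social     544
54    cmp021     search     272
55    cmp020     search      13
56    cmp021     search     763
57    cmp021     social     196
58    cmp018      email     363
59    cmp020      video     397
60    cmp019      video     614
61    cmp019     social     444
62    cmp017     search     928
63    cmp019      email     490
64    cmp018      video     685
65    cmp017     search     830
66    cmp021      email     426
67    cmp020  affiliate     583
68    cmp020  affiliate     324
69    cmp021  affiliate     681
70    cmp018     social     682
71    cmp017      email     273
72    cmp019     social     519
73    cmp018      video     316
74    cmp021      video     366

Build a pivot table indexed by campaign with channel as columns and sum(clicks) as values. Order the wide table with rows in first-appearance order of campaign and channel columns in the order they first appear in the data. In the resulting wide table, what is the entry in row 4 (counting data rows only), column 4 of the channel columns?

1940

With rows in first-appearance order of campaign, row 4 is campaign=cmp017. channel columns in first-appearance order: social, affiliate, video, email, search; column 4 is email.
Long rows with campaign=cmp017, channel=email: 981 + 686 + 273 = 1940.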